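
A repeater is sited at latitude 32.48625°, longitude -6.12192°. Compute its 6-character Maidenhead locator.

Shift to the Maidenhead origin (180°W, 90°S): lon 173.8781, lat 122.4862.
Field (20°×10°, letters A–R): 173.8781/20 → 8 → I, 122.4862/10 → 12 → M; chars IM.
Square (2°×1°, digits 0–9): 13.8781/2 → 6, 2.4862/1 → 2; chars 62.
Subsquare (5′×2.5′, letters a–x): 1.8781/0.0833333 → 22 → w, 0.4862/0.0416667 → 11 → l; chars wl.

IM62wl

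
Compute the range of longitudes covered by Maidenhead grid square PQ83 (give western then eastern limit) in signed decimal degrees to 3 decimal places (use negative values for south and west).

136.000, 138.000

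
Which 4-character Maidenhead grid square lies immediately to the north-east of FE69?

Longitude square 6; +1 → 7.
Latitude square 9; +1 → 10, wraps to 0, carry into field.
Latitude field E = 4; +1 → 5 = F.

FF70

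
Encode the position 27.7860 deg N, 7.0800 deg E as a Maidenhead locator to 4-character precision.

Add 180° to longitude and 90° to latitude: 187.08, 117.79.
Field: lon ⌊187.08/20⌋ = 9 → J; lat ⌊117.79/10⌋ = 11 → L.
Square: lon ⌊7.08/2⌋ = 3; lat ⌊7.79/1⌋ = 7.

JL37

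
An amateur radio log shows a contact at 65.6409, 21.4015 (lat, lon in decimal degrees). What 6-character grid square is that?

KP05qp

Add 180° to longitude and 90° to latitude: 201.4015, 155.6409.
Field: lon ⌊201.4015/20⌋ = 10 → K; lat ⌊155.6409/10⌋ = 15 → P.
Square: lon ⌊1.4015/2⌋ = 0; lat ⌊5.6409/1⌋ = 5.
Subsquare: lon ⌊1.4015/0.0833333⌋ = 16 → q; lat ⌊0.6409/0.0416667⌋ = 15 → p.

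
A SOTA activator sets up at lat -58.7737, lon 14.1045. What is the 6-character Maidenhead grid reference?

JD71bf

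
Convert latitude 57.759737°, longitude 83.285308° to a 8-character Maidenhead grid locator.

NO17ps42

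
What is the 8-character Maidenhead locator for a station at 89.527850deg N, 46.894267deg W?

Add 180° to longitude and 90° to latitude: 133.10573, 179.52785.
Field: lon ⌊133.10573/20⌋ = 6 → G; lat ⌊179.52785/10⌋ = 17 → R.
Square: lon ⌊13.10573/2⌋ = 6; lat ⌊9.52785/1⌋ = 9.
Subsquare: lon ⌊1.10573/0.0833333⌋ = 13 → n; lat ⌊0.52785/0.0416667⌋ = 12 → m.
Extended square: lon ⌊0.02240/0.00833333⌋ = 2; lat ⌊0.02785/0.00416667⌋ = 6.

GR69nm26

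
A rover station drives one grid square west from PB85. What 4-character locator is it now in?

PB75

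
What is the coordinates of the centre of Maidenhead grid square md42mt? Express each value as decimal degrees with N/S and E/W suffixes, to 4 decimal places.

Field M=12, D=3: +12·20° lon, +3·10° lat → SW at lon 60°, lat -60°.
Square 4, 2: +4·2° lon, +2·1° lat → SW at lon 68°, lat -58°.
Subsquare m=12, t=19: +12·0.0833333° lon, +19·0.0416667° lat → SW at lon 69°, lat -57.2083°.
Cell spans 0.0833333° lon × 0.0416667° lat. Centre is SW corner plus half of each.
latitude 57.1875° S, longitude 69.0417° E.

57.1875° S, 69.0417° E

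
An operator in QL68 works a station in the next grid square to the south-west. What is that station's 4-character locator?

QL57

Longitude square 6; −1 → 5.
Latitude square 8; −1 → 7.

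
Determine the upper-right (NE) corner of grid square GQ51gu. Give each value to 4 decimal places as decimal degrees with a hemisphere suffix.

Field G=6, Q=16: +6·20° lon, +16·10° lat → SW at lon -60°, lat 70°.
Square 5, 1: +5·2° lon, +1·1° lat → SW at lon -50°, lat 71°.
Subsquare g=6, u=20: +6·0.0833333° lon, +20·0.0416667° lat → SW at lon -49.5°, lat 71.8333°.
Cell spans 0.0833333° lon × 0.0416667° lat. NE corner is SW corner plus one full cell.
latitude 71.8750° N, longitude 49.4167° W.

71.8750° N, 49.4167° W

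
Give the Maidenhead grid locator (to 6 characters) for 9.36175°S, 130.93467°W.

CI40mp

Add 180° to longitude and 90° to latitude: 49.0653, 80.6382.
Field: 49.0653/20 → 2 → C, 80.6382/10 → 8 → I; chars CI.
Square: 9.0653/2 → 4, 0.6382/1 → 0; chars 40.
Subsquare: 1.0653/0.0833333 → 12 → m, 0.6382/0.0416667 → 15 → p; chars mp.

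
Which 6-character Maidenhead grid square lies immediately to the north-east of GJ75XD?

GJ85ae

Longitude subsquare x = 23; +1 → 24, wraps to 0 = a, carry into square.
Longitude square 7; +1 → 8.
Latitude subsquare d = 3; +1 → 4 = e.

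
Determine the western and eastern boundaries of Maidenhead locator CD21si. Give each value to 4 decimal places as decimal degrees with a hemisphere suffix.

134.5000° W, 134.4167° W

Field C=2, D=3: +2·20° lon, +3·10° lat → SW at lon -140°, lat -60°.
Square 2, 1: +2·2° lon, +1·1° lat → SW at lon -136°, lat -59°.
Subsquare s=18, i=8: +18·0.0833333° lon, +8·0.0416667° lat → SW at lon -134.5°, lat -58.6667°.
Cell spans 0.0833333° lon × 0.0416667° lat.
west 134.5000° W, east 134.4167° W.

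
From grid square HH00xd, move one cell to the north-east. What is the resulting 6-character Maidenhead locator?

HH10ae

Longitude subsquare x = 23; +1 → 24, wraps to 0 = a, carry into square.
Longitude square 0; +1 → 1.
Latitude subsquare d = 3; +1 → 4 = e.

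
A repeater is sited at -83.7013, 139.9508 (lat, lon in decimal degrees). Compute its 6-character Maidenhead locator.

Add 180° to longitude and 90° to latitude: 319.9508, 6.2987.
Field (20°×10°, letters A–R): lon ⌊319.9508/20⌋ = 15 → P; lat ⌊6.2987/10⌋ = 0 → A.
Square (2°×1°, digits 0–9): lon ⌊19.9508/2⌋ = 9; lat ⌊6.2987/1⌋ = 6.
Subsquare (5′×2.5′, letters a–x): lon ⌊1.9508/0.0833333⌋ = 23 → x; lat ⌊0.2987/0.0416667⌋ = 7 → h.

PA96xh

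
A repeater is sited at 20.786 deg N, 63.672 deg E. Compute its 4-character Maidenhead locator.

ML10

Offset from 180°W / 90°S: lon 243.67°, lat 110.79°.
Field: 243.67/20 → 12 → M, 110.79/10 → 11 → L; chars ML.
Square: 3.67/2 → 1, 0.79/1 → 0; chars 10.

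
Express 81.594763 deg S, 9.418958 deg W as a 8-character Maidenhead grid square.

IA58gj97

Add 180° to longitude and 90° to latitude: 170.58104, 8.40524.
Field: lon ⌊170.58104/20⌋ = 8 → I; lat ⌊8.40524/10⌋ = 0 → A.
Square: lon ⌊10.58104/2⌋ = 5; lat ⌊8.40524/1⌋ = 8.
Subsquare: lon ⌊0.58104/0.0833333⌋ = 6 → g; lat ⌊0.40524/0.0416667⌋ = 9 → j.
Extended square: lon ⌊0.08104/0.00833333⌋ = 9; lat ⌊0.03024/0.00416667⌋ = 7.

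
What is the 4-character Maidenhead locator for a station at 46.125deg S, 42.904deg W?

GE83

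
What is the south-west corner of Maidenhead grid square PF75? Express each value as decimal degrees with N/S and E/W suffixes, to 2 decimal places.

Field P=15, F=5: +15·20° lon, +5·10° lat → SW at lon 120°, lat -40°.
Square 7, 5: +7·2° lon, +5·1° lat → SW at lon 134°, lat -35°.
latitude 35.00° S, longitude 134.00° E.

35.00° S, 134.00° E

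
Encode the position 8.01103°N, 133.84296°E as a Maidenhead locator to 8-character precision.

Add 180° to longitude and 90° to latitude: 313.84296, 98.01103.
Field (20°×10°, letters A–R): lon ⌊313.84296/20⌋ = 15 → P; lat ⌊98.01103/10⌋ = 9 → J.
Square (2°×1°, digits 0–9): lon ⌊13.84296/2⌋ = 6; lat ⌊8.01103/1⌋ = 8.
Subsquare (5′×2.5′, letters a–x): lon ⌊1.84296/0.0833333⌋ = 22 → w; lat ⌊0.01103/0.0416667⌋ = 0 → a.
Extended square (30″×15″, digits 0–9): lon ⌊0.00963/0.00833333⌋ = 1; lat ⌊0.01103/0.00416667⌋ = 2.

PJ68wa12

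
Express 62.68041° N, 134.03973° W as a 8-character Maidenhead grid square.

CP22xq53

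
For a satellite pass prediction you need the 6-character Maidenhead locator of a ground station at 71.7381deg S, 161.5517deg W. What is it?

Shift to the Maidenhead origin (180°W, 90°S): lon 18.4483, lat 18.2619.
Field (20°×10°, letters A–R): lon ⌊18.4483/20⌋ = 0 → A; lat ⌊18.2619/10⌋ = 1 → B.
Square (2°×1°, digits 0–9): lon ⌊18.4483/2⌋ = 9; lat ⌊8.2619/1⌋ = 8.
Subsquare (5′×2.5′, letters a–x): lon ⌊0.4483/0.0833333⌋ = 5 → f; lat ⌊0.2619/0.0416667⌋ = 6 → g.

AB98fg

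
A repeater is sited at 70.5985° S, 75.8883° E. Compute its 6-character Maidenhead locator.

MB79wj

Offset from 180°W / 90°S: lon 255.8883°, lat 19.4015°.
Field: 255.8883/20 → 12 → M, 19.4015/10 → 1 → B; chars MB.
Square: 15.8883/2 → 7, 9.4015/1 → 9; chars 79.
Subsquare: 1.8883/0.0833333 → 22 → w, 0.4015/0.0416667 → 9 → j; chars wj.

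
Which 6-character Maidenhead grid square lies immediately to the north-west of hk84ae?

HK74xf

Longitude subsquare a = 0; −1 → -1, wraps to 23 = x, carry into square.
Longitude square 8; −1 → 7.
Latitude subsquare e = 4; +1 → 5 = f.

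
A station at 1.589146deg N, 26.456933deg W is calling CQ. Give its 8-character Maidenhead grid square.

HJ61so51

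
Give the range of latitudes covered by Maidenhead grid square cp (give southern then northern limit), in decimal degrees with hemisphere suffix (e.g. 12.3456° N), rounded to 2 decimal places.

Field C=2, P=15: +2·20° lon, +15·10° lat → SW at lon -140°, lat 60°.
Cell spans 20° lon × 10° lat.
south 60.00° N, north 70.00° N.

60.00° N, 70.00° N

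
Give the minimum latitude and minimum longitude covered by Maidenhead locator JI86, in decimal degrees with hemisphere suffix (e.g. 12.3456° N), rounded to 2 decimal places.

4.00° S, 16.00° E

Field J=9, I=8: +9·20° lon, +8·10° lat → SW at lon 0°, lat -10°.
Square 8, 6: +8·2° lon, +6·1° lat → SW at lon 16°, lat -4°.
latitude 4.00° S, longitude 16.00° E.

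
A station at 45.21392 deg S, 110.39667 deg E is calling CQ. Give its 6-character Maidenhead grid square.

OE54es

Offset from 180°W / 90°S: lon 290.3967°, lat 44.7861°.
Field (20°×10°, letters A–R): lon ⌊290.3967/20⌋ = 14 → O; lat ⌊44.7861/10⌋ = 4 → E.
Square (2°×1°, digits 0–9): lon ⌊10.3967/2⌋ = 5; lat ⌊4.7861/1⌋ = 4.
Subsquare (5′×2.5′, letters a–x): lon ⌊0.3967/0.0833333⌋ = 4 → e; lat ⌊0.7861/0.0416667⌋ = 18 → s.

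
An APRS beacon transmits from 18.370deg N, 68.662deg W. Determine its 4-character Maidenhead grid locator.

Add 180° to longitude and 90° to latitude: 111.34, 108.37.
Field: lon ⌊111.34/20⌋ = 5 → F; lat ⌊108.37/10⌋ = 10 → K.
Square: lon ⌊11.34/2⌋ = 5; lat ⌊8.37/1⌋ = 8.

FK58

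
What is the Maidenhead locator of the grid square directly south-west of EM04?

Longitude square 0; −1 → -1, wraps to 9, carry into field.
Longitude field E = 4; −1 → 3 = D.
Latitude square 4; −1 → 3.

DM93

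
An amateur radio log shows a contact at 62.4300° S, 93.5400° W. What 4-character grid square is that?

Add 180° to longitude and 90° to latitude: 86.46, 27.57.
Field: 86.46/20 → 4 → E, 27.57/10 → 2 → C; chars EC.
Square: 6.46/2 → 3, 7.57/1 → 7; chars 37.

EC37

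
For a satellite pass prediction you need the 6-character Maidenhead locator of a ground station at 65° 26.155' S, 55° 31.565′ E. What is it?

LC74sn

Shift to the Maidenhead origin (180°W, 90°S): lon 235.5261, lat 24.5641.
Field: 235.5261/20 → 11 → L, 24.5641/10 → 2 → C; chars LC.
Square: 15.5261/2 → 7, 4.5641/1 → 4; chars 74.
Subsquare: 1.5261/0.0833333 → 18 → s, 0.5641/0.0416667 → 13 → n; chars sn.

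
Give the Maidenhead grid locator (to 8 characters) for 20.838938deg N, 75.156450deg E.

ML70nu81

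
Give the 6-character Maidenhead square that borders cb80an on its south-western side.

CB70xm

Longitude subsquare a = 0; −1 → -1, wraps to 23 = x, carry into square.
Longitude square 8; −1 → 7.
Latitude subsquare n = 13; −1 → 12 = m.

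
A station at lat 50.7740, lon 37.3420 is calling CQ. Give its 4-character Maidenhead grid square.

Shift to the Maidenhead origin (180°W, 90°S): lon 217.34, lat 140.77.
Field (20°×10°, letters A–R): lon ⌊217.34/20⌋ = 10 → K; lat ⌊140.77/10⌋ = 14 → O.
Square (2°×1°, digits 0–9): lon ⌊17.34/2⌋ = 8; lat ⌊0.77/1⌋ = 0.

KO80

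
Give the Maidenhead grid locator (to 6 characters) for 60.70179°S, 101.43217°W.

Offset from 180°W / 90°S: lon 78.5678°, lat 29.2982°.
Field: 78.5678/20 → 3 → D, 29.2982/10 → 2 → C; chars DC.
Square: 18.5678/2 → 9, 9.2982/1 → 9; chars 99.
Subsquare: 0.5678/0.0833333 → 6 → g, 0.2982/0.0416667 → 7 → h; chars gh.

DC99gh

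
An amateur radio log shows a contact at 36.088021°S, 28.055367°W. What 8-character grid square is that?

HF53xv38

Shift to the Maidenhead origin (180°W, 90°S): lon 151.94463, lat 53.91198.
Field: 151.94463/20 → 7 → H, 53.91198/10 → 5 → F; chars HF.
Square: 11.94463/2 → 5, 3.91198/1 → 3; chars 53.
Subsquare: 1.94463/0.0833333 → 23 → x, 0.91198/0.0416667 → 21 → v; chars xv.
Extended square: 0.02797/0.00833333 → 3, 0.03698/0.00416667 → 8; chars 38.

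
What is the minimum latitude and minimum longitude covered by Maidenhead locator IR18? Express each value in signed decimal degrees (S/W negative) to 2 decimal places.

88.00, -18.00

Field I=8, R=17: +8·20° lon, +17·10° lat → SW at lon -20°, lat 80°.
Square 1, 8: +1·2° lon, +8·1° lat → SW at lon -18°, lat 88°.
latitude 88.00, longitude -18.00.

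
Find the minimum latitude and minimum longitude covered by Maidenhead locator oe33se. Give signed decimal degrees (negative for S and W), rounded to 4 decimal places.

-46.8333, 107.5000

Field O=14, E=4: +14·20° lon, +4·10° lat → SW at lon 100°, lat -50°.
Square 3, 3: +3·2° lon, +3·1° lat → SW at lon 106°, lat -47°.
Subsquare s=18, e=4: +18·0.0833333° lon, +4·0.0416667° lat → SW at lon 107.5°, lat -46.8333°.
latitude -46.8333, longitude 107.5000.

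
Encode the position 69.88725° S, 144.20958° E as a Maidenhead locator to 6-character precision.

QC20cc

Add 180° to longitude and 90° to latitude: 324.2096, 20.1128.
Field: lon ⌊324.2096/20⌋ = 16 → Q; lat ⌊20.1128/10⌋ = 2 → C.
Square: lon ⌊4.2096/2⌋ = 2; lat ⌊0.1128/1⌋ = 0.
Subsquare: lon ⌊0.2096/0.0833333⌋ = 2 → c; lat ⌊0.1128/0.0416667⌋ = 2 → c.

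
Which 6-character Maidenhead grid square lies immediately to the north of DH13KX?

DH14ka

Latitude subsquare x = 23; +1 → 24, wraps to 0 = a, carry into square.
Latitude square 3; +1 → 4.
The longitude characters are unchanged.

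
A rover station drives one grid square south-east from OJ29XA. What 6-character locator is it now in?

OJ38ax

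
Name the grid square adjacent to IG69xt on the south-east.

Longitude subsquare x = 23; +1 → 24, wraps to 0 = a, carry into square.
Longitude square 6; +1 → 7.
Latitude subsquare t = 19; −1 → 18 = s.

IG79as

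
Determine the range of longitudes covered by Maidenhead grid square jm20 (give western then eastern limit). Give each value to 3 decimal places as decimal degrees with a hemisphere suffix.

Field J=9, M=12: +9·20° lon, +12·10° lat → SW at lon 0°, lat 30°.
Square 2, 0: +2·2° lon, +0·1° lat → SW at lon 4°, lat 30°.
Cell spans 2° lon × 1° lat.
west 4.000° E, east 6.000° E.

4.000° E, 6.000° E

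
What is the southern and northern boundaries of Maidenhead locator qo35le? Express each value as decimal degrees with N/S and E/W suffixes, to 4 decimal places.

Field Q=16, O=14: +16·20° lon, +14·10° lat → SW at lon 140°, lat 50°.
Square 3, 5: +3·2° lon, +5·1° lat → SW at lon 146°, lat 55°.
Subsquare l=11, e=4: +11·0.0833333° lon, +4·0.0416667° lat → SW at lon 146.917°, lat 55.1667°.
Cell spans 0.0833333° lon × 0.0416667° lat.
south 55.1667° N, north 55.2083° N.

55.1667° N, 55.2083° N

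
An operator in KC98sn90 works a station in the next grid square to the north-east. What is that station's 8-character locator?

KC98tn01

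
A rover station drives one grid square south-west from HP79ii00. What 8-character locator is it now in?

Longitude extended square 0; −1 → -1, wraps to 9, carry into subsquare.
Longitude subsquare i = 8; −1 → 7 = h.
Latitude extended square 0; −1 → -1, wraps to 9, carry into subsquare.
Latitude subsquare i = 8; −1 → 7 = h.

HP79hh99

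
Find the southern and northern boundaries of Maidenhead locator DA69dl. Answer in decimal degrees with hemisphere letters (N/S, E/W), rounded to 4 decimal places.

80.5417° S, 80.5000° S

Field D=3, A=0: +3·20° lon, +0·10° lat → SW at lon -120°, lat -90°.
Square 6, 9: +6·2° lon, +9·1° lat → SW at lon -108°, lat -81°.
Subsquare d=3, l=11: +3·0.0833333° lon, +11·0.0416667° lat → SW at lon -107.75°, lat -80.5417°.
Cell spans 0.0833333° lon × 0.0416667° lat.
south 80.5417° S, north 80.5000° S.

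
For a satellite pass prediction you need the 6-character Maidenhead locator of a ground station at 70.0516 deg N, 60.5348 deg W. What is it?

Add 180° to longitude and 90° to latitude: 119.4652, 160.0516.
Field: lon ⌊119.4652/20⌋ = 5 → F; lat ⌊160.0516/10⌋ = 16 → Q.
Square: lon ⌊19.4652/2⌋ = 9; lat ⌊0.0516/1⌋ = 0.
Subsquare: lon ⌊1.4652/0.0833333⌋ = 17 → r; lat ⌊0.0516/0.0416667⌋ = 1 → b.

FQ90rb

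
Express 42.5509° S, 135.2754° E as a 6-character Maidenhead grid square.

PE77pk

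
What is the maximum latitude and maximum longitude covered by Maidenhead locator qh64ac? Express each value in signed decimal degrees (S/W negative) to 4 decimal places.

Field Q=16, H=7: +16·20° lon, +7·10° lat → SW at lon 140°, lat -20°.
Square 6, 4: +6·2° lon, +4·1° lat → SW at lon 152°, lat -16°.
Subsquare a=0, c=2: +0·0.0833333° lon, +2·0.0416667° lat → SW at lon 152°, lat -15.9167°.
Cell spans 0.0833333° lon × 0.0416667° lat. NE corner is SW corner plus one full cell.
latitude -15.8750, longitude 152.0833.

-15.8750, 152.0833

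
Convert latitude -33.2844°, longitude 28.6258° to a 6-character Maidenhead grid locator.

KF46hr

Add 180° to longitude and 90° to latitude: 208.6258, 56.7156.
Field (20°×10°, letters A–R): 208.6258/20 → 10 → K, 56.7156/10 → 5 → F; chars KF.
Square (2°×1°, digits 0–9): 8.6258/2 → 4, 6.7156/1 → 6; chars 46.
Subsquare (5′×2.5′, letters a–x): 0.6258/0.0833333 → 7 → h, 0.7156/0.0416667 → 17 → r; chars hr.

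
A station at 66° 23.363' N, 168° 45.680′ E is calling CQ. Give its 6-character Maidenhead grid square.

RP46jj

Shift to the Maidenhead origin (180°W, 90°S): lon 348.7613, lat 156.3894.
Field (20°×10°, letters A–R): 348.7613/20 → 17 → R, 156.3894/10 → 15 → P; chars RP.
Square (2°×1°, digits 0–9): 8.7613/2 → 4, 6.3894/1 → 6; chars 46.
Subsquare (5′×2.5′, letters a–x): 0.7613/0.0833333 → 9 → j, 0.3894/0.0416667 → 9 → j; chars jj.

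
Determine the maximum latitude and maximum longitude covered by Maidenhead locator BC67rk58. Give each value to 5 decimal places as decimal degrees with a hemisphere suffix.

Field B=1, C=2: +1·20° lon, +2·10° lat → SW at lon -160°, lat -70°.
Square 6, 7: +6·2° lon, +7·1° lat → SW at lon -148°, lat -63°.
Subsquare r=17, k=10: +17·0.0833333° lon, +10·0.0416667° lat → SW at lon -146.583°, lat -62.5833°.
Extended square 5, 8: +5·0.00833333° lon, +8·0.00416667° lat → SW at lon -146.542°, lat -62.55°.
Cell spans 0.00833333° lon × 0.00416667° lat. NE corner is SW corner plus one full cell.
latitude 62.54583° S, longitude 146.53333° W.

62.54583° S, 146.53333° W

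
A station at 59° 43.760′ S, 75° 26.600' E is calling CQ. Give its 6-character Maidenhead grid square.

MD70rg

Add 180° to longitude and 90° to latitude: 255.4433, 30.2707.
Field: 255.4433/20 → 12 → M, 30.2707/10 → 3 → D; chars MD.
Square: 15.4433/2 → 7, 0.2707/1 → 0; chars 70.
Subsquare: 1.4433/0.0833333 → 17 → r, 0.2707/0.0416667 → 6 → g; chars rg.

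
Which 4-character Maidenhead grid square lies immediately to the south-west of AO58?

AO47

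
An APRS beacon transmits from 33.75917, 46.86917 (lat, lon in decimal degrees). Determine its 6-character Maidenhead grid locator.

LM33ks

Add 180° to longitude and 90° to latitude: 226.8692, 123.7592.
Field: 226.8692/20 → 11 → L, 123.7592/10 → 12 → M; chars LM.
Square: 6.8692/2 → 3, 3.7592/1 → 3; chars 33.
Subsquare: 0.8692/0.0833333 → 10 → k, 0.7592/0.0416667 → 18 → s; chars ks.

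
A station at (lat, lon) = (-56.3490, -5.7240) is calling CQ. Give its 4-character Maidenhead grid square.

Shift to the Maidenhead origin (180°W, 90°S): lon 174.28, lat 33.65.
Field (20°×10°, letters A–R): lon ⌊174.28/20⌋ = 8 → I; lat ⌊33.65/10⌋ = 3 → D.
Square (2°×1°, digits 0–9): lon ⌊14.28/2⌋ = 7; lat ⌊3.65/1⌋ = 3.

ID73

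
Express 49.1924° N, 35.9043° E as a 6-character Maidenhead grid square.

Shift to the Maidenhead origin (180°W, 90°S): lon 215.9043, lat 139.1924.
Field: 215.9043/20 → 10 → K, 139.1924/10 → 13 → N; chars KN.
Square: 15.9043/2 → 7, 9.1924/1 → 9; chars 79.
Subsquare: 1.9043/0.0833333 → 22 → w, 0.1924/0.0416667 → 4 → e; chars we.

KN79we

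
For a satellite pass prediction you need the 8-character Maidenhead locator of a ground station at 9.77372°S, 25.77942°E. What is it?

KI20vf34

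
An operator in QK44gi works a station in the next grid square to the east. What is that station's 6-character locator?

QK44hi

Longitude subsquare g = 6; +1 → 7 = h.
The latitude characters are unchanged.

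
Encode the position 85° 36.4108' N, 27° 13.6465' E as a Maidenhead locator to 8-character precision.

Shift to the Maidenhead origin (180°W, 90°S): lon 207.22744, lat 175.60685.
Field: lon ⌊207.22744/20⌋ = 10 → K; lat ⌊175.60685/10⌋ = 17 → R.
Square: lon ⌊7.22744/2⌋ = 3; lat ⌊5.60685/1⌋ = 5.
Subsquare: lon ⌊1.22744/0.0833333⌋ = 14 → o; lat ⌊0.60685/0.0416667⌋ = 14 → o.
Extended square: lon ⌊0.06077/0.00833333⌋ = 7; lat ⌊0.02351/0.00416667⌋ = 5.

KR35oo75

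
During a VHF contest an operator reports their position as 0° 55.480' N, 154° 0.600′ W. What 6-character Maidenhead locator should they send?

BJ20xw

Offset from 180°W / 90°S: lon 25.9900°, lat 90.9247°.
Field: 25.9900/20 → 1 → B, 90.9247/10 → 9 → J; chars BJ.
Square: 5.9900/2 → 2, 0.9247/1 → 0; chars 20.
Subsquare: 1.9900/0.0833333 → 23 → x, 0.9247/0.0416667 → 22 → w; chars xw.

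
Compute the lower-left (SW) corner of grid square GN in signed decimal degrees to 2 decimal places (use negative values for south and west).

40.00, -60.00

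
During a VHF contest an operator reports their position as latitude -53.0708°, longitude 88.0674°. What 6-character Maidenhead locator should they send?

ND46aw

Add 180° to longitude and 90° to latitude: 268.0674, 36.9292.
Field: 268.0674/20 → 13 → N, 36.9292/10 → 3 → D; chars ND.
Square: 8.0674/2 → 4, 6.9292/1 → 6; chars 46.
Subsquare: 0.0674/0.0833333 → 0 → a, 0.9292/0.0416667 → 22 → w; chars aw.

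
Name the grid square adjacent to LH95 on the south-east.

MH04

Longitude square 9; +1 → 10, wraps to 0, carry into field.
Longitude field L = 11; +1 → 12 = M.
Latitude square 5; −1 → 4.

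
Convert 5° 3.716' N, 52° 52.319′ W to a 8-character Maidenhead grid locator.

Shift to the Maidenhead origin (180°W, 90°S): lon 127.12802, lat 95.06193.
Field: 127.12802/20 → 6 → G, 95.06193/10 → 9 → J; chars GJ.
Square: 7.12802/2 → 3, 5.06193/1 → 5; chars 35.
Subsquare: 1.12802/0.0833333 → 13 → n, 0.06193/0.0416667 → 1 → b; chars nb.
Extended square: 0.04468/0.00833333 → 5, 0.02027/0.00416667 → 4; chars 54.

GJ35nb54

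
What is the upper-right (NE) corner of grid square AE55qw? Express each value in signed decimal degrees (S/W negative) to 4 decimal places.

-44.0417, -168.5833

Field A=0, E=4: +0·20° lon, +4·10° lat → SW at lon -180°, lat -50°.
Square 5, 5: +5·2° lon, +5·1° lat → SW at lon -170°, lat -45°.
Subsquare q=16, w=22: +16·0.0833333° lon, +22·0.0416667° lat → SW at lon -168.667°, lat -44.0833°.
Cell spans 0.0833333° lon × 0.0416667° lat. NE corner is SW corner plus one full cell.
latitude -44.0417, longitude -168.5833.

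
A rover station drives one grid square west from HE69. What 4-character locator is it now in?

HE59

Longitude square 6; −1 → 5.
The latitude characters are unchanged.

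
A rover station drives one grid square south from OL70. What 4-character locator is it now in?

OK79

Latitude square 0; −1 → -1, wraps to 9, carry into field.
Latitude field L = 11; −1 → 10 = K.
The longitude characters are unchanged.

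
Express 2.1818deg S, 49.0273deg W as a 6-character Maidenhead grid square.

GI57lt

Add 180° to longitude and 90° to latitude: 130.9727, 87.8182.
Field (20°×10°, letters A–R): lon ⌊130.9727/20⌋ = 6 → G; lat ⌊87.8182/10⌋ = 8 → I.
Square (2°×1°, digits 0–9): lon ⌊10.9727/2⌋ = 5; lat ⌊7.8182/1⌋ = 7.
Subsquare (5′×2.5′, letters a–x): lon ⌊0.9727/0.0833333⌋ = 11 → l; lat ⌊0.8182/0.0416667⌋ = 19 → t.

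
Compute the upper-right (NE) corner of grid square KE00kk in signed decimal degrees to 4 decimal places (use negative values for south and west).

-49.5417, 20.9167

Field K=10, E=4: +10·20° lon, +4·10° lat → SW at lon 20°, lat -50°.
Square 0, 0: +0·2° lon, +0·1° lat → SW at lon 20°, lat -50°.
Subsquare k=10, k=10: +10·0.0833333° lon, +10·0.0416667° lat → SW at lon 20.8333°, lat -49.5833°.
Cell spans 0.0833333° lon × 0.0416667° lat. NE corner is SW corner plus one full cell.
latitude -49.5417, longitude 20.9167.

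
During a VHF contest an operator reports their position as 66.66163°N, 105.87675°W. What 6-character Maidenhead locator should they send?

DP76bp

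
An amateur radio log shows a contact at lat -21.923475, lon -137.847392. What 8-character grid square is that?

CG18bb88

Shift to the Maidenhead origin (180°W, 90°S): lon 42.15261, lat 68.07653.
Field: 42.15261/20 → 2 → C, 68.07653/10 → 6 → G; chars CG.
Square: 2.15261/2 → 1, 8.07653/1 → 8; chars 18.
Subsquare: 0.15261/0.0833333 → 1 → b, 0.07653/0.0416667 → 1 → b; chars bb.
Extended square: 0.06927/0.00833333 → 8, 0.03486/0.00416667 → 8; chars 88.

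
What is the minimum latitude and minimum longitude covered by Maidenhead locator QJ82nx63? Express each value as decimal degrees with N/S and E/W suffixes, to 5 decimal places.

2.97083° N, 157.13333° E

Field Q=16, J=9: +16·20° lon, +9·10° lat → SW at lon 140°, lat 0°.
Square 8, 2: +8·2° lon, +2·1° lat → SW at lon 156°, lat 2°.
Subsquare n=13, x=23: +13·0.0833333° lon, +23·0.0416667° lat → SW at lon 157.083°, lat 2.95833°.
Extended square 6, 3: +6·0.00833333° lon, +3·0.00416667° lat → SW at lon 157.133°, lat 2.97083°.
latitude 2.97083° N, longitude 157.13333° E.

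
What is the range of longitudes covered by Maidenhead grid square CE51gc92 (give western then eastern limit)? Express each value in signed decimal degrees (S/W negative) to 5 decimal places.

Field C=2, E=4: +2·20° lon, +4·10° lat → SW at lon -140°, lat -50°.
Square 5, 1: +5·2° lon, +1·1° lat → SW at lon -130°, lat -49°.
Subsquare g=6, c=2: +6·0.0833333° lon, +2·0.0416667° lat → SW at lon -129.5°, lat -48.9167°.
Extended square 9, 2: +9·0.00833333° lon, +2·0.00416667° lat → SW at lon -129.425°, lat -48.9083°.
Cell spans 0.00833333° lon × 0.00416667° lat.
west -129.42500, east -129.41667.

-129.42500, -129.41667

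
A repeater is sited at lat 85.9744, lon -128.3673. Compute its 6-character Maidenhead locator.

Add 180° to longitude and 90° to latitude: 51.6327, 175.9744.
Field: 51.6327/20 → 2 → C, 175.9744/10 → 17 → R; chars CR.
Square: 11.6327/2 → 5, 5.9744/1 → 5; chars 55.
Subsquare: 1.6327/0.0833333 → 19 → t, 0.9744/0.0416667 → 23 → x; chars tx.

CR55tx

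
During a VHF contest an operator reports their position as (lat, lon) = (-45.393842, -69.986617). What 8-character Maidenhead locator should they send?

Shift to the Maidenhead origin (180°W, 90°S): lon 110.01338, lat 44.60616.
Field (20°×10°, letters A–R): lon ⌊110.01338/20⌋ = 5 → F; lat ⌊44.60616/10⌋ = 4 → E.
Square (2°×1°, digits 0–9): lon ⌊10.01338/2⌋ = 5; lat ⌊4.60616/1⌋ = 4.
Subsquare (5′×2.5′, letters a–x): lon ⌊0.01338/0.0833333⌋ = 0 → a; lat ⌊0.60616/0.0416667⌋ = 14 → o.
Extended square (30″×15″, digits 0–9): lon ⌊0.01338/0.00833333⌋ = 1; lat ⌊0.02282/0.00416667⌋ = 5.

FE54ao15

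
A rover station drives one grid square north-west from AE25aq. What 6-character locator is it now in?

AE15xr

Longitude subsquare a = 0; −1 → -1, wraps to 23 = x, carry into square.
Longitude square 2; −1 → 1.
Latitude subsquare q = 16; +1 → 17 = r.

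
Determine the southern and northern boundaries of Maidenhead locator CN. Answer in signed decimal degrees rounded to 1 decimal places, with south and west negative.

40.0, 50.0

Field C=2, N=13: +2·20° lon, +13·10° lat → SW at lon -140°, lat 40°.
Cell spans 20° lon × 10° lat.
south 40.0, north 50.0.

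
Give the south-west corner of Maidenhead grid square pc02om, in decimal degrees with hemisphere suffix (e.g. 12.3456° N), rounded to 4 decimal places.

67.5000° S, 121.1667° E

Field P=15, C=2: +15·20° lon, +2·10° lat → SW at lon 120°, lat -70°.
Square 0, 2: +0·2° lon, +2·1° lat → SW at lon 120°, lat -68°.
Subsquare o=14, m=12: +14·0.0833333° lon, +12·0.0416667° lat → SW at lon 121.167°, lat -67.5°.
latitude 67.5000° S, longitude 121.1667° E.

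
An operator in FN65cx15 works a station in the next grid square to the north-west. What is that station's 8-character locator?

Longitude extended square 1; −1 → 0.
Latitude extended square 5; +1 → 6.

FN65cx06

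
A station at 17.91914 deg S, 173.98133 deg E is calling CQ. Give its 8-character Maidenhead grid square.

Offset from 180°W / 90°S: lon 353.98133°, lat 72.08086°.
Field: lon ⌊353.98133/20⌋ = 17 → R; lat ⌊72.08086/10⌋ = 7 → H.
Square: lon ⌊13.98133/2⌋ = 6; lat ⌊2.08086/1⌋ = 2.
Subsquare: lon ⌊1.98133/0.0833333⌋ = 23 → x; lat ⌊0.08086/0.0416667⌋ = 1 → b.
Extended square: lon ⌊0.06466/0.00833333⌋ = 7; lat ⌊0.03919/0.00416667⌋ = 9.

RH62xb79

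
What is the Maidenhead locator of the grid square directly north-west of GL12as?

GL02xt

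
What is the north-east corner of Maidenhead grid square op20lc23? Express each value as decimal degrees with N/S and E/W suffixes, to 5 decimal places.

Field O=14, P=15: +14·20° lon, +15·10° lat → SW at lon 100°, lat 60°.
Square 2, 0: +2·2° lon, +0·1° lat → SW at lon 104°, lat 60°.
Subsquare l=11, c=2: +11·0.0833333° lon, +2·0.0416667° lat → SW at lon 104.917°, lat 60.0833°.
Extended square 2, 3: +2·0.00833333° lon, +3·0.00416667° lat → SW at lon 104.933°, lat 60.0958°.
Cell spans 0.00833333° lon × 0.00416667° lat. NE corner is SW corner plus one full cell.
latitude 60.10000° N, longitude 104.94167° E.

60.10000° N, 104.94167° E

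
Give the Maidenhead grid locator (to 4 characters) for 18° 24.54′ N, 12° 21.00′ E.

JK68

Offset from 180°W / 90°S: lon 192.35°, lat 108.41°.
Field: 192.35/20 → 9 → J, 108.41/10 → 10 → K; chars JK.
Square: 12.35/2 → 6, 8.41/1 → 8; chars 68.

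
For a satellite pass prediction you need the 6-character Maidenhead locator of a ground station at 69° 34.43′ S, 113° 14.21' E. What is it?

OC60ok

Add 180° to longitude and 90° to latitude: 293.2368, 20.4262.
Field: 293.2368/20 → 14 → O, 20.4262/10 → 2 → C; chars OC.
Square: 13.2368/2 → 6, 0.4262/1 → 0; chars 60.
Subsquare: 1.2368/0.0833333 → 14 → o, 0.4262/0.0416667 → 10 → k; chars ok.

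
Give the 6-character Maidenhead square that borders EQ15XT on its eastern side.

EQ25at

Longitude subsquare x = 23; +1 → 24, wraps to 0 = a, carry into square.
Longitude square 1; +1 → 2.
The latitude characters are unchanged.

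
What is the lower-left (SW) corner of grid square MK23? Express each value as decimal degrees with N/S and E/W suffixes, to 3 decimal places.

13.000° N, 64.000° E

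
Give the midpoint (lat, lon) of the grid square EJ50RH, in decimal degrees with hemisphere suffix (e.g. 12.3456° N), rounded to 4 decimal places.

0.3125° N, 88.5417° W

Field E=4, J=9: +4·20° lon, +9·10° lat → SW at lon -100°, lat 0°.
Square 5, 0: +5·2° lon, +0·1° lat → SW at lon -90°, lat 0°.
Subsquare r=17, h=7: +17·0.0833333° lon, +7·0.0416667° lat → SW at lon -88.5833°, lat 0.291667°.
Cell spans 0.0833333° lon × 0.0416667° lat. Centre is SW corner plus half of each.
latitude 0.3125° N, longitude 88.5417° W.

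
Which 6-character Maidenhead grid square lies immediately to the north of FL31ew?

FL31ex

Latitude subsquare w = 22; +1 → 23 = x.
The longitude characters are unchanged.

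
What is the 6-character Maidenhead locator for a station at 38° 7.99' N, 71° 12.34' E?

Shift to the Maidenhead origin (180°W, 90°S): lon 251.2057, lat 128.1332.
Field: lon ⌊251.2057/20⌋ = 12 → M; lat ⌊128.1332/10⌋ = 12 → M.
Square: lon ⌊11.2057/2⌋ = 5; lat ⌊8.1332/1⌋ = 8.
Subsquare: lon ⌊1.2057/0.0833333⌋ = 14 → o; lat ⌊0.1332/0.0416667⌋ = 3 → d.

MM58od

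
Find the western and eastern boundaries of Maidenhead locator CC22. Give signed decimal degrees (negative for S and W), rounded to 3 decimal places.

-136.000, -134.000

Field C=2, C=2: +2·20° lon, +2·10° lat → SW at lon -140°, lat -70°.
Square 2, 2: +2·2° lon, +2·1° lat → SW at lon -136°, lat -68°.
Cell spans 2° lon × 1° lat.
west -136.000, east -134.000.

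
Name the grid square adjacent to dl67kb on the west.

Longitude subsquare k = 10; −1 → 9 = j.
The latitude characters are unchanged.

DL67jb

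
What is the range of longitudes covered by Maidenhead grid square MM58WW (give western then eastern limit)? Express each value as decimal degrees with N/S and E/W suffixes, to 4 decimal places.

Field M=12, M=12: +12·20° lon, +12·10° lat → SW at lon 60°, lat 30°.
Square 5, 8: +5·2° lon, +8·1° lat → SW at lon 70°, lat 38°.
Subsquare w=22, w=22: +22·0.0833333° lon, +22·0.0416667° lat → SW at lon 71.8333°, lat 38.9167°.
Cell spans 0.0833333° lon × 0.0416667° lat.
west 71.8333° E, east 71.9167° E.

71.8333° E, 71.9167° E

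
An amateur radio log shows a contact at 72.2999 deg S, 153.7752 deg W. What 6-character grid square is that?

BB37cq

Shift to the Maidenhead origin (180°W, 90°S): lon 26.2248, lat 17.7001.
Field: lon ⌊26.2248/20⌋ = 1 → B; lat ⌊17.7001/10⌋ = 1 → B.
Square: lon ⌊6.2248/2⌋ = 3; lat ⌊7.7001/1⌋ = 7.
Subsquare: lon ⌊0.2248/0.0833333⌋ = 2 → c; lat ⌊0.7001/0.0416667⌋ = 16 → q.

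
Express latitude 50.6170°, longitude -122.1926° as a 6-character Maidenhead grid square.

CO80vo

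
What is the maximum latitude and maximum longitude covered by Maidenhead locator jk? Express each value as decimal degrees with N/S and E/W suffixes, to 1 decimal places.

Field J=9, K=10: +9·20° lon, +10·10° lat → SW at lon 0°, lat 10°.
Cell spans 20° lon × 10° lat. NE corner is SW corner plus one full cell.
latitude 20.0° N, longitude 20.0° E.

20.0° N, 20.0° E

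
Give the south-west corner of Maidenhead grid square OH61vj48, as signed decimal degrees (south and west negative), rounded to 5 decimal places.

Field O=14, H=7: +14·20° lon, +7·10° lat → SW at lon 100°, lat -20°.
Square 6, 1: +6·2° lon, +1·1° lat → SW at lon 112°, lat -19°.
Subsquare v=21, j=9: +21·0.0833333° lon, +9·0.0416667° lat → SW at lon 113.75°, lat -18.625°.
Extended square 4, 8: +4·0.00833333° lon, +8·0.00416667° lat → SW at lon 113.783°, lat -18.5917°.
latitude -18.59167, longitude 113.78333.

-18.59167, 113.78333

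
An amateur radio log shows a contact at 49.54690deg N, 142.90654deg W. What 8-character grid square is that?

BN89nn11

Offset from 180°W / 90°S: lon 37.09346°, lat 139.54690°.
Field: lon ⌊37.09346/20⌋ = 1 → B; lat ⌊139.54690/10⌋ = 13 → N.
Square: lon ⌊17.09346/2⌋ = 8; lat ⌊9.54690/1⌋ = 9.
Subsquare: lon ⌊1.09346/0.0833333⌋ = 13 → n; lat ⌊0.54690/0.0416667⌋ = 13 → n.
Extended square: lon ⌊0.01013/0.00833333⌋ = 1; lat ⌊0.00523/0.00416667⌋ = 1.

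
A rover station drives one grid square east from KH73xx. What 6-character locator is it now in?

KH83ax

Longitude subsquare x = 23; +1 → 24, wraps to 0 = a, carry into square.
Longitude square 7; +1 → 8.
The latitude characters are unchanged.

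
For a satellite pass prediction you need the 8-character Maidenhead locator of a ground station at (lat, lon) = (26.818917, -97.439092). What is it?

Add 180° to longitude and 90° to latitude: 82.56091, 116.81892.
Field (20°×10°, letters A–R): lon ⌊82.56091/20⌋ = 4 → E; lat ⌊116.81892/10⌋ = 11 → L.
Square (2°×1°, digits 0–9): lon ⌊2.56091/2⌋ = 1; lat ⌊6.81892/1⌋ = 6.
Subsquare (5′×2.5′, letters a–x): lon ⌊0.56091/0.0833333⌋ = 6 → g; lat ⌊0.81892/0.0416667⌋ = 19 → t.
Extended square (30″×15″, digits 0–9): lon ⌊0.06091/0.00833333⌋ = 7; lat ⌊0.02725/0.00416667⌋ = 6.

EL16gt76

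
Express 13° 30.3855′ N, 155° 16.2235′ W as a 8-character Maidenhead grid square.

BK23im71

Shift to the Maidenhead origin (180°W, 90°S): lon 24.72961, lat 103.50643.
Field: 24.72961/20 → 1 → B, 103.50643/10 → 10 → K; chars BK.
Square: 4.72961/2 → 2, 3.50643/1 → 3; chars 23.
Subsquare: 0.72961/0.0833333 → 8 → i, 0.50643/0.0416667 → 12 → m; chars im.
Extended square: 0.06294/0.00833333 → 7, 0.00643/0.00416667 → 1; chars 71.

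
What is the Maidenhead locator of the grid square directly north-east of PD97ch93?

Longitude extended square 9; +1 → 10, wraps to 0, carry into subsquare.
Longitude subsquare c = 2; +1 → 3 = d.
Latitude extended square 3; +1 → 4.

PD97dh04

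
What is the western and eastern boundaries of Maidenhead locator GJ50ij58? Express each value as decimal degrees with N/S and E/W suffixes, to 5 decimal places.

49.29167° W, 49.28333° W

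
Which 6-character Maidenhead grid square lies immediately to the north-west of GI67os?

Longitude subsquare o = 14; −1 → 13 = n.
Latitude subsquare s = 18; +1 → 19 = t.

GI67nt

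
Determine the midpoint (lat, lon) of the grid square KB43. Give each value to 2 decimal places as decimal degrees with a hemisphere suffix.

76.50° S, 29.00° E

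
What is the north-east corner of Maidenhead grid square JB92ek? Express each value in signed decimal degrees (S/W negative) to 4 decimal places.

-77.5417, 18.4167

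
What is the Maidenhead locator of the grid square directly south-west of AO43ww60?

AO43wv59

Longitude extended square 6; −1 → 5.
Latitude extended square 0; −1 → -1, wraps to 9, carry into subsquare.
Latitude subsquare w = 22; −1 → 21 = v.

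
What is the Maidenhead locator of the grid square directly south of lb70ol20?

LB70ok29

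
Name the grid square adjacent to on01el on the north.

ON01em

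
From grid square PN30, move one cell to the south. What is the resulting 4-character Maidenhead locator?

PM39

Latitude square 0; −1 → -1, wraps to 9, carry into field.
Latitude field N = 13; −1 → 12 = M.
The longitude characters are unchanged.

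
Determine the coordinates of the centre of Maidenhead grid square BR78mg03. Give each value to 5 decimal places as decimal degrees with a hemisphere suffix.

88.26458° N, 144.99583° W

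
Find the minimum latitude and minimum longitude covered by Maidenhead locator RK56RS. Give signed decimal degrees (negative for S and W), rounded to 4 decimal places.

16.7500, 171.4167

Field R=17, K=10: +17·20° lon, +10·10° lat → SW at lon 160°, lat 10°.
Square 5, 6: +5·2° lon, +6·1° lat → SW at lon 170°, lat 16°.
Subsquare r=17, s=18: +17·0.0833333° lon, +18·0.0416667° lat → SW at lon 171.417°, lat 16.75°.
latitude 16.7500, longitude 171.4167.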